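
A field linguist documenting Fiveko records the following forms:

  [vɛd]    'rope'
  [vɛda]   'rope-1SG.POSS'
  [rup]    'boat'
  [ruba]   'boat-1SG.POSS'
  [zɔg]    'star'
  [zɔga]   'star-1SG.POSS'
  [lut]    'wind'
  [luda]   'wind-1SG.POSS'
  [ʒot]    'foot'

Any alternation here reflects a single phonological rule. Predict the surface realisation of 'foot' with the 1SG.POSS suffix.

[ʒoda]

The root 'wind' surfaces as [lut] and [luda], with a stem-final [t] ~ [d] alternation.
But 'rope' keeps [d] in both environments ([vɛd], [vɛda]), so there is no rule changing /d/ to [t] in isolation.
The underlying segment must be /t/; voiceless stops become voiced between vowels, yielding [d] there.
From [ʒot] the stem 'foot' is /ʒot/; between vowels this yields [ʒoda].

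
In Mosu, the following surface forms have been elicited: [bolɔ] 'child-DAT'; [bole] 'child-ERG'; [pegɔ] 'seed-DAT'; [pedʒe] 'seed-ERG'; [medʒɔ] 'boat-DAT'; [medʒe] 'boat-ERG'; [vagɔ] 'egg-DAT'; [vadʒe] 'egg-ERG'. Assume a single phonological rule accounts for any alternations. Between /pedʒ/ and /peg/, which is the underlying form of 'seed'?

/peg/

The stem for 'seed' ends in [g] in [pegɔ] but [dʒ] in [pedʒe].
If /dʒ/ were underlying and a rule turned it into [g] before the DAT suffix, 'boat' would also alternate; but it has [dʒ] in both [medʒɔ] and [medʒe].
Therefore /g/ is basic and [dʒ] is derived by palatalization before a front vowel (/g/ becomes palato-alveolar [dʒ] before a front vowel).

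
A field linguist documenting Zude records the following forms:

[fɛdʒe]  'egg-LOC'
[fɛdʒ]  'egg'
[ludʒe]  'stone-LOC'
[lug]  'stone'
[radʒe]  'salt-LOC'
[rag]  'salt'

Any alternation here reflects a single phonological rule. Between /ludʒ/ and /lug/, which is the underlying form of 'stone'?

/lug/

The root 'stone' surfaces as [ludʒe] and [lug], with a stem-final [dʒ] ~ [g] alternation.
If /dʒ/ were underlying and a rule turned it into [g] in isolation, 'egg' would also alternate; but it has [dʒ] in both [fɛdʒe] and [fɛdʒ].
So /g/ is underlying, and a rule of palatalization before a front vowel — /g/ becomes palato-alveolar [dʒ] before a front vowel — gives [dʒ].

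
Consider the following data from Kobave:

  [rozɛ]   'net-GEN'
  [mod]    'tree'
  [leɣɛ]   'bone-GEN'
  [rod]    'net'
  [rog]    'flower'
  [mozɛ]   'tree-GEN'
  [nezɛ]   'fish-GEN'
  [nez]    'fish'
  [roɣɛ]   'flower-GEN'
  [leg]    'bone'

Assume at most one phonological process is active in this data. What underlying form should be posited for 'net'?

In [rod] and [rozɛ] the final segment of 'net' alternates: [d] ~ [z].
If /z/ were underlying and a rule turned it into [d] in isolation, 'fish' would also alternate; but it has [z] in both [nez] and [nezɛ].
The underlying segment must be /d/; voiced stops become fricatives between vowels, yielding [z] there.

/rod/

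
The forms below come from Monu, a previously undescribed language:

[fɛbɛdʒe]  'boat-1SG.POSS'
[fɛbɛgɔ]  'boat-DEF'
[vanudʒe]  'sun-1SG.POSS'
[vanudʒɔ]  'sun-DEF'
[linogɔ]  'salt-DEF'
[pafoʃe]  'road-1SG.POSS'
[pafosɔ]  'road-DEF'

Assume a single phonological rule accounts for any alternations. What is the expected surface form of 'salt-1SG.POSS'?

The stem for 'boat' ends in [dʒ] in [fɛbɛdʒe] but [g] in [fɛbɛgɔ].
Compare 'sun', with invariant [dʒ] in [vanudʒe] and [vanudʒɔ]: an analysis with underlying /dʒ/ and a rule producing [g] before the DEF suffix would wrongly predict alternation here too.
The alternation reflects palatalization before a front vowel: /g/ and /s/ become palato-alveolar [dʒ] and [ʃ] before a front vowel. /g/ is underlying.
The one attested form of 'salt', [linogɔ], shows underlying /linog/. Applying the same rule before a front vowel gives [linodʒe].

[linodʒe]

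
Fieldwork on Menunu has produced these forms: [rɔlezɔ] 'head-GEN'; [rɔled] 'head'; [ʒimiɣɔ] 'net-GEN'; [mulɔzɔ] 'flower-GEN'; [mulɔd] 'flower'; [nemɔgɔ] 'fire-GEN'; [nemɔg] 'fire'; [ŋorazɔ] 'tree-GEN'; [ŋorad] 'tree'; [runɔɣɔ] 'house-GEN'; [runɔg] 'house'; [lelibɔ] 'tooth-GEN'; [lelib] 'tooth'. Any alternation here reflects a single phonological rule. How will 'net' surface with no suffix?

In [runɔɣɔ] and [runɔg] the final segment of 'house' alternates: [ɣ] ~ [g].
If /g/ were underlying and a rule turned it into [ɣ] before the GEN suffix, 'fire' would also alternate; but it has [g] in both [nemɔgɔ] and [nemɔg].
So /ɣ/ is underlying, and a rule of word-final hardening — voiced fricatives become stops word-finally — gives [g].
The one attested form of 'net', [ʒimiɣɔ], shows underlying /ʒimiɣ/. Applying the same rule word-finally gives [ʒimig].

[ʒimig]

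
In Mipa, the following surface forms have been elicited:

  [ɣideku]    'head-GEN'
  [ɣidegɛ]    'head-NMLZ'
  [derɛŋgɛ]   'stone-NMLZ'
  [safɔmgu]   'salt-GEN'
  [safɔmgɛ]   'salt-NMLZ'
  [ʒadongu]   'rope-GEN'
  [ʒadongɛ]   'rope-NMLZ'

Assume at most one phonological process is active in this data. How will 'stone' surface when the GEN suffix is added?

[derɛŋgu]

The GEN morpheme has two allomorphs, [-gu] and [-ku].
The NMLZ suffix, which begins with [g], is invariant after every stem; so [g] is not altered by any rule here.
So the underlying form is /-ku/, and voiceless stops become voiced after a nasal.
After 'stone', which ends in a nasal, the suffix surfaces as [-gu], giving [derɛŋgu].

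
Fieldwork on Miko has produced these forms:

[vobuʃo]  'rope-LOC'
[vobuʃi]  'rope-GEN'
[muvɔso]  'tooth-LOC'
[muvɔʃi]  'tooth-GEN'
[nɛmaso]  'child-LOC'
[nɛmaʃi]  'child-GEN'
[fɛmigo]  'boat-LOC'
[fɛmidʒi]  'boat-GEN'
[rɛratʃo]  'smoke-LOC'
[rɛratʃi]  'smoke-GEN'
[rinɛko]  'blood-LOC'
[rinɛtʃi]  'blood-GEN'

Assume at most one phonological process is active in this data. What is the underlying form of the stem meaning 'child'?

'child' shows [s] ~ [ʃ] at the end of the stem ([nɛmaso] vs [nɛmaʃi]).
But 'rope' keeps [ʃ] in both environments ([vobuʃo], [vobuʃi]), so there is no rule changing /ʃ/ to [s] before the LOC suffix.
So /s/ is underlying, and a rule of palatalization before a front vowel — /k/, /g/ and /s/ become palato-alveolar [tʃ], [dʒ] and [ʃ] before a front vowel — gives [ʃ].

/nɛmas/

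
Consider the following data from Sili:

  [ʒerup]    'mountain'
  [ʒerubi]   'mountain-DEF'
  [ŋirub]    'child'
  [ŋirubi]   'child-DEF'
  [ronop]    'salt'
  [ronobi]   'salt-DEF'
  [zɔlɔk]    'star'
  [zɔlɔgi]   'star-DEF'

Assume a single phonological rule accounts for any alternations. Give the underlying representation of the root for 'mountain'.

In [ʒerup] and [ʒerubi] the final segment of 'mountain' alternates: [p] ~ [b].
But 'child' keeps [b] in both environments ([ŋirub], [ŋirubi]), so there is no rule changing /b/ to [p] in isolation.
Therefore /p/ is basic and [b] is derived by intervocalic voicing (voiceless stops become voiced between vowels).

/ʒerup/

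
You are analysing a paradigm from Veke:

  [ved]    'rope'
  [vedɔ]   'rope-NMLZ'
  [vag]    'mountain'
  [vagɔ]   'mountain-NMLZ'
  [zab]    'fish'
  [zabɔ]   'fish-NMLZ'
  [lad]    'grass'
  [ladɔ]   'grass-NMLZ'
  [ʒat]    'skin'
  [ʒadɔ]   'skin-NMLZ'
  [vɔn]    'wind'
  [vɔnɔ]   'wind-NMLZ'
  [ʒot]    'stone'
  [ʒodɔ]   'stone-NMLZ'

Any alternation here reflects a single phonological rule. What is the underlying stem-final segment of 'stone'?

/t/

The stem for 'stone' ends in [t] in [ʒot] but [d] in [ʒodɔ].
The stem 'grass' ([lad], [ladɔ]) shows [d] unchanged in both environments, so [d] cannot be basic with [t] derived in isolation.
The underlying segment must be /t/; voiceless stops become voiced between vowels, yielding [d] there.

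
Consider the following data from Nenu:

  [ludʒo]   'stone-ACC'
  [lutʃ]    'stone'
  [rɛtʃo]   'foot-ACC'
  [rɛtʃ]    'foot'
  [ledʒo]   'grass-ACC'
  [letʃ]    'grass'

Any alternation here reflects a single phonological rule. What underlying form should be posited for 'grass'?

'grass' shows [dʒ] ~ [tʃ] at the end of the stem ([ledʒo] vs [letʃ]).
Compare 'foot', with invariant [tʃ] in [rɛtʃo] and [rɛtʃ]: an analysis with underlying /tʃ/ and a rule producing [dʒ] before the ACC suffix would wrongly predict alternation here too.
The alternation reflects word-final obstruent devoicing: voiced obstruents become voiceless word-finally. /dʒ/ is underlying.
Hence 'grass' is /ledʒ/ underlyingly.

/ledʒ/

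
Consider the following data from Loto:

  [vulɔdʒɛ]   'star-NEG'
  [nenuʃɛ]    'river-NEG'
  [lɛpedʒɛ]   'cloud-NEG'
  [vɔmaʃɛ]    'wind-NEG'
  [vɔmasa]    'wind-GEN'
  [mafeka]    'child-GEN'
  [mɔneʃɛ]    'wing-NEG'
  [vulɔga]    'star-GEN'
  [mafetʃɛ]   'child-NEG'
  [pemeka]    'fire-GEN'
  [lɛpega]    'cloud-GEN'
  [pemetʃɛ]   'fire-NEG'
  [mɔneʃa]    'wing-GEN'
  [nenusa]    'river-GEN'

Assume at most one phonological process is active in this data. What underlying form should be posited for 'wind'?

/vɔmas/

In [vɔmaʃɛ] and [vɔmasa] the final segment of 'wind' alternates: [ʃ] ~ [s].
Compare 'wing', with invariant [ʃ] in [mɔneʃɛ] and [mɔneʃa]: an analysis with underlying /ʃ/ and a rule producing [s] before the GEN suffix would wrongly predict alternation here too.
The alternation reflects palatalization before a front vowel: /k/, /g/ and /s/ become palato-alveolar [tʃ], [dʒ] and [ʃ] before a front vowel. /s/ is underlying.
The underlying form of 'wind' is therefore /vɔmas/.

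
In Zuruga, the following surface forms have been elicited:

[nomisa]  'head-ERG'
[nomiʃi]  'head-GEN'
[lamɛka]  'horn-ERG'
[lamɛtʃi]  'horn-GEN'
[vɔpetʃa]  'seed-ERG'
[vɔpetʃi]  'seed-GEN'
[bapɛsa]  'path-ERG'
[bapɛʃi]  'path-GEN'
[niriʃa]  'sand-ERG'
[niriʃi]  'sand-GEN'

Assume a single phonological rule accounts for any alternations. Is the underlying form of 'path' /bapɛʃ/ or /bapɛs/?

'path' shows [s] ~ [ʃ] at the end of the stem ([bapɛsa] vs [bapɛʃi]).
The stem 'sand' ([niriʃa], [niriʃi]) shows [ʃ] unchanged in both environments, so [ʃ] cannot be basic with [s] derived before the ERG suffix.
Therefore /s/ is basic and [ʃ] is derived by palatalization before a front vowel (/k/ and /s/ become palato-alveolar [tʃ] and [ʃ] before a front vowel).

/bapɛs/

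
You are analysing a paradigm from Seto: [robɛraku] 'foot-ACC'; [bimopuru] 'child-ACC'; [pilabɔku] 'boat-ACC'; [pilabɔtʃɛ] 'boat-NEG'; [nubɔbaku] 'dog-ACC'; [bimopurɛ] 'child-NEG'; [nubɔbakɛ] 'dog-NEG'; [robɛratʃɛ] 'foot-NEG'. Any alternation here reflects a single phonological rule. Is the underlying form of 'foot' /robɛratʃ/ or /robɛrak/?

The stem for 'foot' ends in [tʃ] in [robɛratʃɛ] but [k] in [robɛraku].
If /k/ were underlying and a rule turned it into [tʃ] before the NEG suffix, 'dog' would also alternate; but it has [k] in both [nubɔbakɛ] and [nubɔbaku].
The underlying segment must be /tʃ/; palato-alveolar /tʃ/ becomes [k] when no front vowel follows, yielding [k] there.

/robɛratʃ/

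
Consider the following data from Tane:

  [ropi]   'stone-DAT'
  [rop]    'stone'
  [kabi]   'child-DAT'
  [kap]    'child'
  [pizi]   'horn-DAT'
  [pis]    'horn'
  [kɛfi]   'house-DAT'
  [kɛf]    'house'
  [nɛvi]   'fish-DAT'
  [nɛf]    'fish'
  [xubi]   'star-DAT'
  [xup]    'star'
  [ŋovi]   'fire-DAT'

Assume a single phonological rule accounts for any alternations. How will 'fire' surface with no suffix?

[ŋof]

The root 'fish' surfaces as [nɛvi] and [nɛf], with a stem-final [v] ~ [f] alternation.
The stem 'house' ([kɛfi], [kɛf]) shows [f] unchanged in both environments, so [f] cannot be basic with [v] derived before the DAT suffix.
So /v/ is underlying, and a rule of word-final obstruent devoicing — voiced obstruents become voiceless word-finally — gives [f].
The one attested form of 'fire', [ŋovi], shows underlying /ŋov/. Applying the same rule word-finally gives [ŋof].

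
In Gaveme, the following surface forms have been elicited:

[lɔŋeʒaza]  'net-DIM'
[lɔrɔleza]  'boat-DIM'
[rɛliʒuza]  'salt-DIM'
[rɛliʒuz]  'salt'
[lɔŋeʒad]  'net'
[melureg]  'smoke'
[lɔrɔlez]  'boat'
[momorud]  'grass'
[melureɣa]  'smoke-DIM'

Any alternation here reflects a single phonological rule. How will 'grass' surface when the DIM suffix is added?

In [lɔŋeʒad] and [lɔŋeʒaza] the final segment of 'net' alternates: [d] ~ [z].
But 'boat' keeps [z] in both environments ([lɔrɔlez], [lɔrɔleza]), so there is no rule changing /z/ to [d] in isolation.
The underlying segment must be /d/; voiced stops become fricatives between vowels, yielding [z] there.
The one attested form of 'grass', [momorud], shows underlying /momorud/. Applying the same rule between vowels gives [momoruza].

[momoruza]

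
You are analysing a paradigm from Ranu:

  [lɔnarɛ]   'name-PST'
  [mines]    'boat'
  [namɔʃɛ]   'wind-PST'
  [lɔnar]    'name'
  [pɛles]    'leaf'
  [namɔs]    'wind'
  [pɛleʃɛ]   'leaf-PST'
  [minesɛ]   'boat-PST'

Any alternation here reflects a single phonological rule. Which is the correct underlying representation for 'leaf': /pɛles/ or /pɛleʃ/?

/pɛleʃ/

In [pɛleʃɛ] and [pɛles] the final segment of 'leaf' alternates: [ʃ] ~ [s].
The stem 'boat' ([minesɛ], [mines]) shows [s] unchanged in both environments, so [s] cannot be basic with [ʃ] derived before the PST suffix.
The underlying segment must be /ʃ/; palato-alveolar /ʃ/ becomes [s] when no front vowel follows, yielding [s] there.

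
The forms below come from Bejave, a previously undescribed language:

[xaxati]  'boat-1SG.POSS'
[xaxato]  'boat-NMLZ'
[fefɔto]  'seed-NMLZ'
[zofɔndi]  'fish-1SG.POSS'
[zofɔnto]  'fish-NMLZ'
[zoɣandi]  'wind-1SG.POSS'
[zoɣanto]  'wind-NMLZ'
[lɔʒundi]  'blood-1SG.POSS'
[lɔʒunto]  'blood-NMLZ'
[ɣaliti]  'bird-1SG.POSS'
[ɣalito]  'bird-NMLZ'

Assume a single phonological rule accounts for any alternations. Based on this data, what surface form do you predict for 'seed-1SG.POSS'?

[fefɔti]

The 1SG.POSS morpheme has two allomorphs, [-di] and [-ti].
By contrast the NMLZ suffix keeps its initial [t] throughout — that segment must be underlying.
The 1SG.POSS suffix is therefore /-di/ underlyingly, with post-vocalic devoicing: voiced stops become voiceless after a vowel.
After 'seed', which ends in a vowel, the suffix surfaces as [-ti], giving [fefɔti].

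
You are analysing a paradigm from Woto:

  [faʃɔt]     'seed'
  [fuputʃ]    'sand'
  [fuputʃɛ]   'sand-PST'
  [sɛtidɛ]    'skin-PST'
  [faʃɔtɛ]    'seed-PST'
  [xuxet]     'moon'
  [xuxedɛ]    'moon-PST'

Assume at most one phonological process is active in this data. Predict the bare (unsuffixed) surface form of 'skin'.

[sɛtit]

The stem for 'moon' ends in [d] in [xuxedɛ] but [t] in [xuxet].
But 'seed' keeps [t] in both environments ([faʃɔtɛ], [faʃɔt]), so there is no rule changing /t/ to [d] before the PST suffix.
Therefore /d/ is basic and [t] is derived by word-final obstruent devoicing (voiced obstruents become voiceless word-finally).
The one attested form of 'skin', [sɛtidɛ], shows underlying /sɛtid/. Applying the same rule word-finally gives [sɛtit].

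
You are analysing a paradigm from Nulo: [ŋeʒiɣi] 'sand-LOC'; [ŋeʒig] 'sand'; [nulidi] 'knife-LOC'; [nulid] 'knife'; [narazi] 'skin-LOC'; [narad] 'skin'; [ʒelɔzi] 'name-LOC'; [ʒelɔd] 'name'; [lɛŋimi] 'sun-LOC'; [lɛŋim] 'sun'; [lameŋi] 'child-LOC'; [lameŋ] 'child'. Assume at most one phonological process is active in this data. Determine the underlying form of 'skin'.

/naraz/

The root 'skin' surfaces as [narazi] and [narad], with a stem-final [z] ~ [d] alternation.
But 'knife' keeps [d] in both environments ([nulidi], [nulid]), so there is no rule changing /d/ to [z] before the LOC suffix.
The alternation reflects word-final hardening: voiced fricatives become stops word-finally. /z/ is underlying.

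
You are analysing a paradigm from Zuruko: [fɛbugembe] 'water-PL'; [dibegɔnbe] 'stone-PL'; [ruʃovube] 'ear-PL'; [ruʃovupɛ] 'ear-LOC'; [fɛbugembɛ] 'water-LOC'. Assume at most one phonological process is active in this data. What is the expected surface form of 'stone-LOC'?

The LOC morpheme has two allomorphs, [-bɛ] and [-pɛ].
The PL suffix, which begins with [b], is invariant after every stem; so [b] is not altered by any rule here.
So the underlying form is /-pɛ/, and voiceless stops become voiced after a nasal.
After 'stone', which ends in a nasal, the suffix surfaces as [-bɛ], giving [dibegɔnbɛ].

[dibegɔnbɛ]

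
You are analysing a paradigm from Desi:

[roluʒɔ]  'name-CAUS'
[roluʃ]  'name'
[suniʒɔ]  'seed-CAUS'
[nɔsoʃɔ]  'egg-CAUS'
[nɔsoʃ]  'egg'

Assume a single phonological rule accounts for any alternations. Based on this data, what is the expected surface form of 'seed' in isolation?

[suniʃ]

The root 'name' surfaces as [roluʒɔ] and [roluʃ], with a stem-final [ʒ] ~ [ʃ] alternation.
The stem 'egg' ([nɔsoʃɔ], [nɔsoʃ]) shows [ʃ] unchanged in both environments, so [ʃ] cannot be basic with [ʒ] derived before the CAUS suffix.
Therefore /ʒ/ is basic and [ʃ] is derived by word-final obstruent devoicing (voiced obstruents become voiceless word-finally).
The one attested form of 'seed', [suniʒɔ], shows underlying /suniʒ/. Applying the same rule word-finally gives [suniʃ].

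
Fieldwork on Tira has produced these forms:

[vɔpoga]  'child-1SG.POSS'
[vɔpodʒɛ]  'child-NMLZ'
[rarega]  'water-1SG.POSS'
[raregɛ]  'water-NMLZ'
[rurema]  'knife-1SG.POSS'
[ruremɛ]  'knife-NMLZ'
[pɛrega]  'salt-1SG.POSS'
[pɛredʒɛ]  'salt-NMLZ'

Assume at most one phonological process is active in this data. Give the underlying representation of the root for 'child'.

/vɔpodʒ/

'child' shows [g] ~ [dʒ] at the end of the stem ([vɔpoga] vs [vɔpodʒɛ]).
If /g/ were underlying and a rule turned it into [dʒ] before the NMLZ suffix, 'water' would also alternate; but it has [g] in both [rarega] and [raregɛ].
So /dʒ/ is underlying, and a rule of depalatalization — palato-alveolar /dʒ/ becomes [g] when no front vowel follows — gives [g].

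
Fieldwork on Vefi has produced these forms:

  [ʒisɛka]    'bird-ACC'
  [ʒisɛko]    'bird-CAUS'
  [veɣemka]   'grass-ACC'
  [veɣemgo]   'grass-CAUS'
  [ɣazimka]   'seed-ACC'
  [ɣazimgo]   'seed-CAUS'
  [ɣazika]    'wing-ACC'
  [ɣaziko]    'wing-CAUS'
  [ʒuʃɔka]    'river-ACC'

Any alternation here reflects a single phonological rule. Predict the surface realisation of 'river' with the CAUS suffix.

The CAUS suffix surfaces as [-go] and [-ko], depending on the final segment of the stem.
The ACC suffix, which begins with [k], is invariant after every stem; so [k] is not altered by any rule here.
The CAUS suffix is therefore /-go/ underlyingly, with post-vocalic devoicing: voiced stops become voiceless after a vowel.
After 'river', which ends in a vowel, the suffix surfaces as [-ko], giving [ʒuʃɔko].

[ʒuʃɔko]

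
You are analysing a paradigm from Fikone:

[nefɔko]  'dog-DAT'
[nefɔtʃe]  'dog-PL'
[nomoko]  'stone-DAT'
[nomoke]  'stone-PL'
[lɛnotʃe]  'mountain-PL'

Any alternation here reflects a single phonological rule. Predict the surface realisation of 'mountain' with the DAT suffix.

[lɛnoko]

The stem for 'dog' ends in [k] in [nefɔko] but [tʃ] in [nefɔtʃe].
Compare 'stone', with invariant [k] in [nomoko] and [nomoke]: an analysis with underlying /k/ and a rule producing [tʃ] before the PL suffix would wrongly predict alternation here too.
The alternation reflects depalatalization: palato-alveolar /tʃ/ becomes [k] when no front vowel follows. /tʃ/ is underlying.
From [lɛnotʃe] the stem 'mountain' is /lɛnotʃ/; when no front vowel follows this yields [lɛnoko].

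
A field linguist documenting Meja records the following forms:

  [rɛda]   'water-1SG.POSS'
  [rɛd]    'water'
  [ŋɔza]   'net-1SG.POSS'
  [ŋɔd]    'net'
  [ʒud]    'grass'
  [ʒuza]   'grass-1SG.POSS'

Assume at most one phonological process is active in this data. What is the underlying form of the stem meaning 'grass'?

/ʒuz/

In [ʒud] and [ʒuza] the final segment of 'grass' alternates: [d] ~ [z].
The stem 'water' ([rɛd], [rɛda]) shows [d] unchanged in both environments, so [d] cannot be basic with [z] derived before the 1SG.POSS suffix.
So /z/ is underlying, and a rule of word-final hardening — voiced fricatives become stops word-finally — gives [d].
So 'grass' = /ʒuz/.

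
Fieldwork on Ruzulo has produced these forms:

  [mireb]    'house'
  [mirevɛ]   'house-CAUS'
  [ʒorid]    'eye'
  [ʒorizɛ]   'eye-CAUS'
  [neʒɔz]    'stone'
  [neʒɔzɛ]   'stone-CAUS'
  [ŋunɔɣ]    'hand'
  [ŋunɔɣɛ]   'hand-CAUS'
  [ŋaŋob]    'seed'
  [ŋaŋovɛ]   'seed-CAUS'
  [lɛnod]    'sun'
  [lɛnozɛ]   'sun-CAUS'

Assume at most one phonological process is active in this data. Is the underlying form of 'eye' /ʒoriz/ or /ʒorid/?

In [ʒorid] and [ʒorizɛ] the final segment of 'eye' alternates: [d] ~ [z].
If /z/ were underlying and a rule turned it into [d] in isolation, 'stone' would also alternate; but it has [z] in both [neʒɔz] and [neʒɔzɛ].
So /d/ is underlying, and a rule of intervocalic spirantization — voiced stops become fricatives between vowels — gives [z].

/ʒorid/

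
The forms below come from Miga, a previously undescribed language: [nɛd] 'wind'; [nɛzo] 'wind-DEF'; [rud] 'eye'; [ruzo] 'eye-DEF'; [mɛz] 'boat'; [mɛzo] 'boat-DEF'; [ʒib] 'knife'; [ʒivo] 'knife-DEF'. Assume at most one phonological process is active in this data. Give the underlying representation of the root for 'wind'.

'wind' shows [d] ~ [z] at the end of the stem ([nɛd] vs [nɛzo]).
If /z/ were underlying and a rule turned it into [d] in isolation, 'boat' would also alternate; but it has [z] in both [mɛz] and [mɛzo].
The alternation reflects intervocalic spirantization: voiced stops become fricatives between vowels. /d/ is underlying.
So 'wind' = /nɛd/.

/nɛd/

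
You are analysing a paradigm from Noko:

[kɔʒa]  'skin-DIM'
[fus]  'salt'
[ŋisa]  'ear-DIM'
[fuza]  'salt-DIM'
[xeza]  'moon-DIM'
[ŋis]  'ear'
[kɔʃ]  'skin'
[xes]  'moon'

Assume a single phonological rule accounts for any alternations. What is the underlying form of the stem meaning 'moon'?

The stem for 'moon' ends in [z] in [xeza] but [s] in [xes].
Compare 'ear', with invariant [s] in [ŋisa] and [ŋis]: an analysis with underlying /s/ and a rule producing [z] before the DIM suffix would wrongly predict alternation here too.
The underlying segment must be /z/; voiced obstruents become voiceless word-finally, yielding [s] there.
Hence 'moon' is /xez/ underlyingly.

/xez/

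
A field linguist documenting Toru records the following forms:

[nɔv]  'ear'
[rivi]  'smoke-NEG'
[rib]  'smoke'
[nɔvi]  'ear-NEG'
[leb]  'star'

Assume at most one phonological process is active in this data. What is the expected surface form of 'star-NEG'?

[levi]

'smoke' shows [v] ~ [b] at the end of the stem ([rivi] vs [rib]).
But 'ear' keeps [v] in both environments ([nɔvi], [nɔv]), so there is no rule changing /v/ to [b] in isolation.
The alternation reflects intervocalic spirantization: voiced stops become fricatives between vowels. /b/ is underlying.
The one attested form of 'star', [leb], shows underlying /leb/. Applying the same rule between vowels gives [levi].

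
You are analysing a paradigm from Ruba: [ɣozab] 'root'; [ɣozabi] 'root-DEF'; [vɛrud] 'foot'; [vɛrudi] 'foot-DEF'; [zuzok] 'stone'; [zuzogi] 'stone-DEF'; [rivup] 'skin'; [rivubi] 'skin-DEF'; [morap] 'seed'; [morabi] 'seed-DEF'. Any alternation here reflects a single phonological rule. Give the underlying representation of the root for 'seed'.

In [morap] and [morabi] the final segment of 'seed' alternates: [p] ~ [b].
But 'root' keeps [b] in both environments ([ɣozab], [ɣozabi]), so there is no rule changing /b/ to [p] in isolation.
So /p/ is underlying, and a rule of intervocalic voicing — voiceless stops become voiced between vowels — gives [b].
Hence 'seed' is /morap/ underlyingly.

/morap/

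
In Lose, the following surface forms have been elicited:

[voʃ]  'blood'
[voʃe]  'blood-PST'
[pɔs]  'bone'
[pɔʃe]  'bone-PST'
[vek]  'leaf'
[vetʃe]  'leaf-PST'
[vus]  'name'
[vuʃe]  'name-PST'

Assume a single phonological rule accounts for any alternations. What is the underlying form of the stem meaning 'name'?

/vus/

'name' shows [s] ~ [ʃ] at the end of the stem ([vus] vs [vuʃe]).
If /ʃ/ were underlying and a rule turned it into [s] in isolation, 'blood' would also alternate; but it has [ʃ] in both [voʃ] and [voʃe].
The alternation reflects palatalization before a front vowel: /k/ and /s/ become palato-alveolar [tʃ] and [ʃ] before a front vowel. /s/ is underlying.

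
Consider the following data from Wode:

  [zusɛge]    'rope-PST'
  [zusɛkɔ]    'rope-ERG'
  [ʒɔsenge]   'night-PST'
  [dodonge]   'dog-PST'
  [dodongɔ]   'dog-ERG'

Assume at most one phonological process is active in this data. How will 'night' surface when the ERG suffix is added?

The ERG morpheme has two allomorphs, [-gɔ] and [-kɔ].
The PST suffix, which begins with [g], is invariant after every stem; so [g] is not altered by any rule here.
So the underlying form is /-kɔ/, and voiceless stops become voiced after a nasal.
After 'night', which ends in a nasal, the suffix surfaces as [-gɔ], giving [ʒɔsengɔ].

[ʒɔsengɔ]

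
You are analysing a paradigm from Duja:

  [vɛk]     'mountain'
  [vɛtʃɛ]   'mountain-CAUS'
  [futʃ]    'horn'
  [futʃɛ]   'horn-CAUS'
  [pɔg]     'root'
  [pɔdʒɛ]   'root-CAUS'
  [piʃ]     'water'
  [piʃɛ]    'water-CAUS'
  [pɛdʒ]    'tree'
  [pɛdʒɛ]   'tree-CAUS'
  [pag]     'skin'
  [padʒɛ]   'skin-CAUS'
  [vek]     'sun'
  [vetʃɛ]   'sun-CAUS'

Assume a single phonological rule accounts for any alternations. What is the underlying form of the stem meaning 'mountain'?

/vɛk/

The stem for 'mountain' ends in [k] in [vɛk] but [tʃ] in [vɛtʃɛ].
If /tʃ/ were underlying and a rule turned it into [k] in isolation, 'horn' would also alternate; but it has [tʃ] in both [futʃ] and [futʃɛ].
The alternation reflects palatalization before a front vowel: /k/ and /g/ become palato-alveolar [tʃ] and [dʒ] before a front vowel. /k/ is underlying.
Hence 'mountain' is /vɛk/ underlyingly.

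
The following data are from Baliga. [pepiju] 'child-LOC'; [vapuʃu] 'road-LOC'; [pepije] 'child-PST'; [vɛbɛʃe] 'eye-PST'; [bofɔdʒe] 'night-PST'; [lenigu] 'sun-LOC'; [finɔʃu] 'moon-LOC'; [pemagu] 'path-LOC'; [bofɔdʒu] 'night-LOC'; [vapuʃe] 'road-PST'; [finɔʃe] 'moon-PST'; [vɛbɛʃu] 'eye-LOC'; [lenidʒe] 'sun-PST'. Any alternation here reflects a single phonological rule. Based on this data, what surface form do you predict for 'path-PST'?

In [lenidʒe] and [lenigu] the final segment of 'sun' alternates: [dʒ] ~ [g].
Compare 'night', with invariant [dʒ] in [bofɔdʒe] and [bofɔdʒu]: an analysis with underlying /dʒ/ and a rule producing [g] before the LOC suffix would wrongly predict alternation here too.
The underlying segment must be /g/; /g/ becomes palato-alveolar [dʒ] before a front vowel, yielding [dʒ] there.
From [pemagu] the stem 'path' is /pemag/; before a front vowel this yields [pemadʒe].

[pemadʒe]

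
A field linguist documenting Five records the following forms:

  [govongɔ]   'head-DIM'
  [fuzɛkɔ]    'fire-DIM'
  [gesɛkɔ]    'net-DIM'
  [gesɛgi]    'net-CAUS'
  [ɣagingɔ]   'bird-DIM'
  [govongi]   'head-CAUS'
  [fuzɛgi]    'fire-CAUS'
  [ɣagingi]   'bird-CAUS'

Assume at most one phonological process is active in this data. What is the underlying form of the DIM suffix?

The DIM suffix surfaces as [-gɔ] and [-kɔ], depending on the final segment of the stem.
The CAUS suffix, which begins with [g], is invariant after every stem; so [g] is not altered by any rule here.
The DIM suffix is therefore /-kɔ/ underlyingly, with post-nasal voicing: voiceless stops become voiced after a nasal.

/-kɔ/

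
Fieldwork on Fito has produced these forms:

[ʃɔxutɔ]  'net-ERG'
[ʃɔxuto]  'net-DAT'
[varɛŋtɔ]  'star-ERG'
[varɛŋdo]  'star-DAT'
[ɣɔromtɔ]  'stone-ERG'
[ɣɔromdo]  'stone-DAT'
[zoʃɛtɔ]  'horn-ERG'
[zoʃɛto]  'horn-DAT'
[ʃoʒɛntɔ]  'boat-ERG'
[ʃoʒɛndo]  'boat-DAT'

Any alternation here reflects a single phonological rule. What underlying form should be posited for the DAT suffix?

The DAT suffix surfaces as [-do] and [-to], depending on the final segment of the stem.
The ERG suffix, which begins with [t], is invariant after every stem; so [t] is not altered by any rule here.
So the underlying form is /-do/, and voiced stops become voiceless after a vowel.

/-do/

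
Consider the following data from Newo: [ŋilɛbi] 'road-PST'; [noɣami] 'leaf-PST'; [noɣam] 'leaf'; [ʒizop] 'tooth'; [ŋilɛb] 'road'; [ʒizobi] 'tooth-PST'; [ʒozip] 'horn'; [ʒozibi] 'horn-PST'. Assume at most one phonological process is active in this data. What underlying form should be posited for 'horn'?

In [ʒozibi] and [ʒozip] the final segment of 'horn' alternates: [b] ~ [p].
If /b/ were underlying and a rule turned it into [p] in isolation, 'road' would also alternate; but it has [b] in both [ŋilɛbi] and [ŋilɛb].
The underlying segment must be /p/; voiceless stops become voiced between vowels, yielding [b] there.

/ʒozip/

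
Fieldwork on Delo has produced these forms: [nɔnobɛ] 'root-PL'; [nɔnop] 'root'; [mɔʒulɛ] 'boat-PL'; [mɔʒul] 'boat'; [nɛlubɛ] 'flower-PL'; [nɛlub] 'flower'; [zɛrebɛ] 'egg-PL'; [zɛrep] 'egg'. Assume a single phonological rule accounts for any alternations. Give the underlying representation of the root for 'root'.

/nɔnop/

The root 'root' surfaces as [nɔnobɛ] and [nɔnop], with a stem-final [b] ~ [p] alternation.
If /b/ were underlying and a rule turned it into [p] in isolation, 'flower' would also alternate; but it has [b] in both [nɛlubɛ] and [nɛlub].
The underlying segment must be /p/; voiceless stops become voiced between vowels, yielding [b] there.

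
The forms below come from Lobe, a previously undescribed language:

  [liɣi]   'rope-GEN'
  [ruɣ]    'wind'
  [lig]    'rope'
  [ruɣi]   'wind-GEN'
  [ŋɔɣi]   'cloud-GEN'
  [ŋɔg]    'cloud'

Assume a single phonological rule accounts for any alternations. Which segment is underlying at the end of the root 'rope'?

The root 'rope' surfaces as [lig] and [liɣi], with a stem-final [g] ~ [ɣ] alternation.
If /ɣ/ were underlying and a rule turned it into [g] in isolation, 'wind' would also alternate; but it has [ɣ] in both [ruɣ] and [ruɣi].
So /g/ is underlying, and a rule of intervocalic spirantization — voiced stops become fricatives between vowels — gives [ɣ].

/g/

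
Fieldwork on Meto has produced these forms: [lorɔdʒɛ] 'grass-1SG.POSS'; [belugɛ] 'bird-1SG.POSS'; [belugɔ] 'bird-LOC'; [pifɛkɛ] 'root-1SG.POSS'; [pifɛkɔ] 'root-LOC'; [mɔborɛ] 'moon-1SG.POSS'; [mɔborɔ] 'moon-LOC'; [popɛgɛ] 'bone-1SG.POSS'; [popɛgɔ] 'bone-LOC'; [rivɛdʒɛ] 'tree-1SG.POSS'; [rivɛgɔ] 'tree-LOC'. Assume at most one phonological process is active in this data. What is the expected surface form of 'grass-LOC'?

[lorɔgɔ]

The stem for 'tree' ends in [dʒ] in [rivɛdʒɛ] but [g] in [rivɛgɔ].
But 'bird' keeps [g] in both environments ([belugɛ], [belugɔ]), so there is no rule changing /g/ to [dʒ] before the 1SG.POSS suffix.
Therefore /dʒ/ is basic and [g] is derived by depalatalization (palato-alveolar /dʒ/ becomes [g] when no front vowel follows).
From [lorɔdʒɛ] the stem 'grass' is /lorɔdʒ/; when no front vowel follows this yields [lorɔgɔ].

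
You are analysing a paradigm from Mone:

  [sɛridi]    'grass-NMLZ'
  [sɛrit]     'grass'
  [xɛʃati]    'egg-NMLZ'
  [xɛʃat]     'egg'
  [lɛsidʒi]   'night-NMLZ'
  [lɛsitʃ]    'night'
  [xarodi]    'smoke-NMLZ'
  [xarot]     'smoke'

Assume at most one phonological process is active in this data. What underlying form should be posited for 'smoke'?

'smoke' shows [d] ~ [t] at the end of the stem ([xarodi] vs [xarot]).
Compare 'egg', with invariant [t] in [xɛʃati] and [xɛʃat]: an analysis with underlying /t/ and a rule producing [d] before the NMLZ suffix would wrongly predict alternation here too.
So /d/ is underlying, and a rule of word-final obstruent devoicing — voiced obstruents become voiceless word-finally — gives [t].

/xarod/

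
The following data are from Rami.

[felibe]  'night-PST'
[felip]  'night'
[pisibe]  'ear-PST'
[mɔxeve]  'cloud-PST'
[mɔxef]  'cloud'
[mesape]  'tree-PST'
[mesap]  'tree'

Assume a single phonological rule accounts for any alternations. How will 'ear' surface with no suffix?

'night' shows [b] ~ [p] at the end of the stem ([felibe] vs [felip]).
But 'tree' keeps [p] in both environments ([mesape], [mesap]), so there is no rule changing /p/ to [b] before the PST suffix.
The alternation reflects word-final obstruent devoicing: voiced obstruents become voiceless word-finally. /b/ is underlying.
From [pisibe] the stem 'ear' is /pisib/; word-finally this yields [pisip].

[pisip]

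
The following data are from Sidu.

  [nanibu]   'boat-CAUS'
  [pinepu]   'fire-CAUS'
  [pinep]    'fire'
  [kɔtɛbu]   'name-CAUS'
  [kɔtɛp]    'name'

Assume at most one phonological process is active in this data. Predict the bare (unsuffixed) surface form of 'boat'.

[nanip]

In [kɔtɛbu] and [kɔtɛp] the final segment of 'name' alternates: [b] ~ [p].
If /p/ were underlying and a rule turned it into [b] before the CAUS suffix, 'fire' would also alternate; but it has [p] in both [pinepu] and [pinep].
The alternation reflects word-final obstruent devoicing: voiced obstruents become voiceless word-finally. /b/ is underlying.
The one attested form of 'boat', [nanibu], shows underlying /nanib/. Applying the same rule word-finally gives [nanip].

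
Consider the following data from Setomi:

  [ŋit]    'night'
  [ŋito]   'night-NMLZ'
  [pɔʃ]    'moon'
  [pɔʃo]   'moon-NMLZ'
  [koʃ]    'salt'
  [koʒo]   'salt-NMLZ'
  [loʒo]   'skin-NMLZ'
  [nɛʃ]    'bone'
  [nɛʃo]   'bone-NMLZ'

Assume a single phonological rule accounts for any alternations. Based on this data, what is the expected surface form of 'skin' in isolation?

[loʃ]

'salt' shows [ʃ] ~ [ʒ] at the end of the stem ([koʃ] vs [koʒo]).
Compare 'bone', with invariant [ʃ] in [nɛʃ] and [nɛʃo]: an analysis with underlying /ʃ/ and a rule producing [ʒ] before the NMLZ suffix would wrongly predict alternation here too.
Therefore /ʒ/ is basic and [ʃ] is derived by word-final obstruent devoicing (voiced obstruents become voiceless word-finally).
The one attested form of 'skin', [loʒo], shows underlying /loʒ/. Applying the same rule word-finally gives [loʃ].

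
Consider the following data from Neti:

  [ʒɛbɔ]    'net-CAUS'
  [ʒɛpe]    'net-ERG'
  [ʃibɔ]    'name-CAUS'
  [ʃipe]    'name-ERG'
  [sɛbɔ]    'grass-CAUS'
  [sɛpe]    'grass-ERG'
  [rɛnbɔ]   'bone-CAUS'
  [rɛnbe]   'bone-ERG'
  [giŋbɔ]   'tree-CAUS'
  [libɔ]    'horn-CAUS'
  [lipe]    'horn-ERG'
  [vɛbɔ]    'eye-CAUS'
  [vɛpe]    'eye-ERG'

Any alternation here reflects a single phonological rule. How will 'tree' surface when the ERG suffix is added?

[giŋbe]

The ERG suffix surfaces as [-be] and [-pe], depending on the final segment of the stem.
The CAUS suffix, which begins with [b], is invariant after every stem; so [b] is not altered by any rule here.
So the underlying form is /-pe/, and voiceless stops become voiced after a nasal.
After 'tree', which ends in a nasal, the suffix surfaces as [-be], giving [giŋbe].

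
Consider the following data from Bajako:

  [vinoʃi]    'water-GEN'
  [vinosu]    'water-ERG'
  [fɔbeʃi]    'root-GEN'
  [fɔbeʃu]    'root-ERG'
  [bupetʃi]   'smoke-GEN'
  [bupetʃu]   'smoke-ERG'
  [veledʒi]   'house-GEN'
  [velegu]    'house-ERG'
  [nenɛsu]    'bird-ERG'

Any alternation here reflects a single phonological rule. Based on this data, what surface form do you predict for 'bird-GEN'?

In [vinoʃi] and [vinosu] the final segment of 'water' alternates: [ʃ] ~ [s].
If /ʃ/ were underlying and a rule turned it into [s] before the ERG suffix, 'root' would also alternate; but it has [ʃ] in both [fɔbeʃi] and [fɔbeʃu].
The alternation reflects palatalization before a front vowel: /g/ and /s/ become palato-alveolar [dʒ] and [ʃ] before a front vowel. /s/ is underlying.
The one attested form of 'bird', [nenɛsu], shows underlying /nenɛs/. Applying the same rule before a front vowel gives [nenɛʃi].

[nenɛʃi]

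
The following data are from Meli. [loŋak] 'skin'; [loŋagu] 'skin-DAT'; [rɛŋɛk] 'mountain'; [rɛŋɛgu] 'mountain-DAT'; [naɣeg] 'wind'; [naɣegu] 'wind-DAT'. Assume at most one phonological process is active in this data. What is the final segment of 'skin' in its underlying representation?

/k/

The root 'skin' surfaces as [loŋak] and [loŋagu], with a stem-final [k] ~ [g] alternation.
But 'wind' keeps [g] in both environments ([naɣeg], [naɣegu]), so there is no rule changing /g/ to [k] in isolation.
Therefore /k/ is basic and [g] is derived by intervocalic voicing (voiceless stops become voiced between vowels).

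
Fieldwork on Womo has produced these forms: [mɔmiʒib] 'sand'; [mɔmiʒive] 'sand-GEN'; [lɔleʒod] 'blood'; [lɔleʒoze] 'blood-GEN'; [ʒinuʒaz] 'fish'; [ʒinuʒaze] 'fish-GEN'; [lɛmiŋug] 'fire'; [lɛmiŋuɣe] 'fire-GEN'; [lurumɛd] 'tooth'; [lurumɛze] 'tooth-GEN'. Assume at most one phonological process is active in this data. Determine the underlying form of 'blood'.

'blood' shows [d] ~ [z] at the end of the stem ([lɔleʒod] vs [lɔleʒoze]).
But 'fish' keeps [z] in both environments ([ʒinuʒaz], [ʒinuʒaze]), so there is no rule changing /z/ to [d] in isolation.
The underlying segment must be /d/; voiced stops become fricatives between vowels, yielding [z] there.
The underlying form of 'blood' is therefore /lɔleʒod/.

/lɔleʒod/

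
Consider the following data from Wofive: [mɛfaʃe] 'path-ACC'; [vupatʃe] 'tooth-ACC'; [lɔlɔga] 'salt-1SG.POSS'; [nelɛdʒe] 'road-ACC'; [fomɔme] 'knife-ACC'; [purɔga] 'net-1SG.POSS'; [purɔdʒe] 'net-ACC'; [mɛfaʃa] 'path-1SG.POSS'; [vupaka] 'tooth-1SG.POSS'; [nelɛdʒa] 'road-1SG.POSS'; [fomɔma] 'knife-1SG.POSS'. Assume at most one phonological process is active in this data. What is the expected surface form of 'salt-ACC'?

In [purɔdʒe] and [purɔga] the final segment of 'net' alternates: [dʒ] ~ [g].
If /dʒ/ were underlying and a rule turned it into [g] before the 1SG.POSS suffix, 'road' would also alternate; but it has [dʒ] in both [nelɛdʒe] and [nelɛdʒa].
The underlying segment must be /g/; /k/ and /g/ become palato-alveolar [tʃ] and [dʒ] before a front vowel, yielding [dʒ] there.
The one attested form of 'salt', [lɔlɔga], shows underlying /lɔlɔg/. Applying the same rule before a front vowel gives [lɔlɔdʒe].

[lɔlɔdʒe]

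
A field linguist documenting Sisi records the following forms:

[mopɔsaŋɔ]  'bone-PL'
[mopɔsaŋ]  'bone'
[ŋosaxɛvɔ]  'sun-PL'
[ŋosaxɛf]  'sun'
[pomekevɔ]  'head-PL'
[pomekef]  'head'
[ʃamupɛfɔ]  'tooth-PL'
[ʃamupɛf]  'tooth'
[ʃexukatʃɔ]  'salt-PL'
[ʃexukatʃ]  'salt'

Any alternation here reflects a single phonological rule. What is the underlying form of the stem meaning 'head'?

/pomekev/

'head' shows [v] ~ [f] at the end of the stem ([pomekevɔ] vs [pomekef]).
Compare 'tooth', with invariant [f] in [ʃamupɛfɔ] and [ʃamupɛf]: an analysis with underlying /f/ and a rule producing [v] before the PL suffix would wrongly predict alternation here too.
The underlying segment must be /v/; voiced obstruents become voiceless word-finally, yielding [f] there.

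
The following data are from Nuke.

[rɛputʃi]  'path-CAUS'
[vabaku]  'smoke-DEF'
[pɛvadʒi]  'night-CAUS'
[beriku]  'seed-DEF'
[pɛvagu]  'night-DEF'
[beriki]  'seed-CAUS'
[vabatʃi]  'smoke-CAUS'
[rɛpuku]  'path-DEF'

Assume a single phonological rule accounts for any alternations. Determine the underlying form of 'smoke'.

The stem for 'smoke' ends in [k] in [vabaku] but [tʃ] in [vabatʃi].
Compare 'seed', with invariant [k] in [beriku] and [beriki]: an analysis with underlying /k/ and a rule producing [tʃ] before the CAUS suffix would wrongly predict alternation here too.
So /tʃ/ is underlying, and a rule of depalatalization — palato-alveolar /tʃ/ and /dʒ/ become [k] and [g] when no front vowel follows — gives [k].
So 'smoke' = /vabatʃ/.

/vabatʃ/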